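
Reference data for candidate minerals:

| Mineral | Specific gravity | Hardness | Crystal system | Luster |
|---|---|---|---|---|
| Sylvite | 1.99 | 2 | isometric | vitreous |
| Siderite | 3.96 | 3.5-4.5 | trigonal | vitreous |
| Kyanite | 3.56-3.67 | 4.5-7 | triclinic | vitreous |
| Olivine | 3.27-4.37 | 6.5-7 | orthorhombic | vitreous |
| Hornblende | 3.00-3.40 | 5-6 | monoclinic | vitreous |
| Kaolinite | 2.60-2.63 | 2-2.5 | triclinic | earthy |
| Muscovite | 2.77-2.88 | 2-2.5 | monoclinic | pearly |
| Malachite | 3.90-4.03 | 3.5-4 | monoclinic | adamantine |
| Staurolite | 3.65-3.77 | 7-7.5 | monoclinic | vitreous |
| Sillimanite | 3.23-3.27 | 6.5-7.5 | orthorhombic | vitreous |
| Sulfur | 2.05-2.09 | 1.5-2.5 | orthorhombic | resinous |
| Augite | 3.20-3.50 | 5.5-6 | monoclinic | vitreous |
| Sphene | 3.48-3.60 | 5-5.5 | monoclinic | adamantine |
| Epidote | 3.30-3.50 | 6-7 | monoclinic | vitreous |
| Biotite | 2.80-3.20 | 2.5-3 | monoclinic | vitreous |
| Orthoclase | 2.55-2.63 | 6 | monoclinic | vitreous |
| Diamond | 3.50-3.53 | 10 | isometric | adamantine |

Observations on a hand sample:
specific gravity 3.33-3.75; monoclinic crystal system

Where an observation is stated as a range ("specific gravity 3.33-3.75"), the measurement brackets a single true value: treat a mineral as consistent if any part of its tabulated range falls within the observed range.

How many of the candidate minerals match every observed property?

5

Specific gravity 3.33-3.75: narrows the field to Kyanite, Olivine, Hornblende, Staurolite, Augite, Sphene, Epidote, Diamond.
Monoclinic crystal system is inconsistent with Kyanite, Olivine, Diamond.
Remaining candidates: Augite, Epidote, Hornblende, Sphene, Staurolite.
That is 5 minerals.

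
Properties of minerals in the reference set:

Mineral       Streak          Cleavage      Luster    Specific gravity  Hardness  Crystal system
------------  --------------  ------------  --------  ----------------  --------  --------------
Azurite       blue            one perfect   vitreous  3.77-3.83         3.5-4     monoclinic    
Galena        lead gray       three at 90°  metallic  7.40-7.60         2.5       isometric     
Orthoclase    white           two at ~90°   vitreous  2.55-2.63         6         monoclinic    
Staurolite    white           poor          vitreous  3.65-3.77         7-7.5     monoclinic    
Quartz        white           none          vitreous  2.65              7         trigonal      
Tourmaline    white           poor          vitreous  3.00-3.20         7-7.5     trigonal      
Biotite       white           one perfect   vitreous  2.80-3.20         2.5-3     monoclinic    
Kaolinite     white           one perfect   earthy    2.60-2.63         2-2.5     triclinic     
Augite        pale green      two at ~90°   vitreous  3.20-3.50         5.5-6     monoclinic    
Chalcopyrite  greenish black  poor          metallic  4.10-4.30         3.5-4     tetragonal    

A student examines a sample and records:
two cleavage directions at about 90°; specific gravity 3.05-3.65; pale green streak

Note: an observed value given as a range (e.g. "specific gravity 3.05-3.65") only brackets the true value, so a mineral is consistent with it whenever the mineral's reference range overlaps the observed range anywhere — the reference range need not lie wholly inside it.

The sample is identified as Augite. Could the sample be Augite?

Yes

Two cleavage directions at about 90° — is consistent with Augite (cleavage two at ~90°).
Specific gravity 3.05-3.65 — is consistent with Augite (SG 3.20-3.50).
Pale green streak — is consistent with Augite (pale green streak).
Nothing contradicts Augite.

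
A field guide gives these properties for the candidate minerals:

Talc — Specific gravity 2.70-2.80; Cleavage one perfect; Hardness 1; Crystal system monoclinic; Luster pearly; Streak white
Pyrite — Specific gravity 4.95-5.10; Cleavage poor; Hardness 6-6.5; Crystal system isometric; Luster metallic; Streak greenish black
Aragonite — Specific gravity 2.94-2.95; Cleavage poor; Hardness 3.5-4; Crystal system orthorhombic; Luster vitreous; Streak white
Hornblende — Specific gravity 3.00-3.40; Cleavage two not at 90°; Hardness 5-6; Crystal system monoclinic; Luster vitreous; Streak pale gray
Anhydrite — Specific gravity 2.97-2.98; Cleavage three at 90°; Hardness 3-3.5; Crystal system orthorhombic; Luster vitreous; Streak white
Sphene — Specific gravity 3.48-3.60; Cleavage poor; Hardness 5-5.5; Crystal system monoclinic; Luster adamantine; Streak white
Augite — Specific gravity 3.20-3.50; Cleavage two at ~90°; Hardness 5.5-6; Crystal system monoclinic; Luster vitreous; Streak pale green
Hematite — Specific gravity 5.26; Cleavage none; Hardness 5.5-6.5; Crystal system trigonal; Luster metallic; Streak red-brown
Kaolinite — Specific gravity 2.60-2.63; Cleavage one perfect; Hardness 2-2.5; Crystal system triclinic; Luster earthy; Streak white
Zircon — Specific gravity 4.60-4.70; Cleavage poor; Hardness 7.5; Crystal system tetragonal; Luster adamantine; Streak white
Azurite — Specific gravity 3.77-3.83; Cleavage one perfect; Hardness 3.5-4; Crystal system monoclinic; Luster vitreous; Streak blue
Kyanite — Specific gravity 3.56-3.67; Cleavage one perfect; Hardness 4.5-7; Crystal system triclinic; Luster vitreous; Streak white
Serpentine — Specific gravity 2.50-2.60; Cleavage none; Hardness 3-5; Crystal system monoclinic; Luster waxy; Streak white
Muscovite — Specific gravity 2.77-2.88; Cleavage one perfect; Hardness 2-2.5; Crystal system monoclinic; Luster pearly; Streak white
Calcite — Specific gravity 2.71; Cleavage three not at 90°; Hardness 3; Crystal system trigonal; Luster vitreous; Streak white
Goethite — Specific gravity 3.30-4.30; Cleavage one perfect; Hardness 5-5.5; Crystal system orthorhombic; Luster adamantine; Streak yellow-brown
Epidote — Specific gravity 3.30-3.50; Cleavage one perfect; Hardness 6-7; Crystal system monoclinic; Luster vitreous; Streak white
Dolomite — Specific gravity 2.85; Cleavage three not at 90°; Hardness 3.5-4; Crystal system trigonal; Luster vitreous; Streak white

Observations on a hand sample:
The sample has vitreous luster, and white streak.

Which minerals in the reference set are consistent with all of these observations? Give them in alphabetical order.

Vitreous luster — only Aragonite, Hornblende, Anhydrite, Augite, Azurite, Kyanite, Calcite, Epidote, Dolomite remain.
White streak is inconsistent with Hornblende, Augite, Azurite.
The minerals that satisfy all observations are Anhydrite, Aragonite, Calcite, Dolomite, Epidote, Kyanite.

Anhydrite, Aragonite, Calcite, Dolomite, Epidote, Kyanite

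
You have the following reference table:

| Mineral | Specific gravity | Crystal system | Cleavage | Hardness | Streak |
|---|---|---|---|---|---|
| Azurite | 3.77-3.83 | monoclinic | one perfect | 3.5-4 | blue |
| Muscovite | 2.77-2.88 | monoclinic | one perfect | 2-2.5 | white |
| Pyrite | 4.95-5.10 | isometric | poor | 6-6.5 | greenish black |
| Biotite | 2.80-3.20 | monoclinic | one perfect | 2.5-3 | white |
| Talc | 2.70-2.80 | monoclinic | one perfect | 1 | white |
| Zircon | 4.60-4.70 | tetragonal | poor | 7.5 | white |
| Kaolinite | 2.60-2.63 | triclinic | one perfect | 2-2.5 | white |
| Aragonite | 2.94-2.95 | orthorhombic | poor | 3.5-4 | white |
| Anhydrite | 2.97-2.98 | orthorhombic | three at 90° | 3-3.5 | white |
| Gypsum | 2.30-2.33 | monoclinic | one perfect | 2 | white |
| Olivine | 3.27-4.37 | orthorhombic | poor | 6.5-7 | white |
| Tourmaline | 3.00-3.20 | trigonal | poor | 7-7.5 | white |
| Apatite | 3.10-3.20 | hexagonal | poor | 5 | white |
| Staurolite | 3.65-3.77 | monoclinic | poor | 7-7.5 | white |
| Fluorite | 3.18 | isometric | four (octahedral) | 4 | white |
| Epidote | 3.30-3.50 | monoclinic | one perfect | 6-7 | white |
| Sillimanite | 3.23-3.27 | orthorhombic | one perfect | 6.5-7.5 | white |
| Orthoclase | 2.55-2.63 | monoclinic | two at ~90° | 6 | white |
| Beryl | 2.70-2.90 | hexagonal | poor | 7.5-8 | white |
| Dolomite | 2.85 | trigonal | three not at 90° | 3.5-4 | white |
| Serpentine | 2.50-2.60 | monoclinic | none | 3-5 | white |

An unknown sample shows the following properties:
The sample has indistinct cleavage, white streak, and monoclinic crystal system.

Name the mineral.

Indistinct cleavage: narrows the field to Pyrite, Zircon, Aragonite, Olivine, Tourmaline, Apatite, Staurolite, Beryl.
White streak is inconsistent with Pyrite.
Monoclinic crystal system: Staurolite remains.
The only mineral consistent with every observation is Staurolite.

Staurolite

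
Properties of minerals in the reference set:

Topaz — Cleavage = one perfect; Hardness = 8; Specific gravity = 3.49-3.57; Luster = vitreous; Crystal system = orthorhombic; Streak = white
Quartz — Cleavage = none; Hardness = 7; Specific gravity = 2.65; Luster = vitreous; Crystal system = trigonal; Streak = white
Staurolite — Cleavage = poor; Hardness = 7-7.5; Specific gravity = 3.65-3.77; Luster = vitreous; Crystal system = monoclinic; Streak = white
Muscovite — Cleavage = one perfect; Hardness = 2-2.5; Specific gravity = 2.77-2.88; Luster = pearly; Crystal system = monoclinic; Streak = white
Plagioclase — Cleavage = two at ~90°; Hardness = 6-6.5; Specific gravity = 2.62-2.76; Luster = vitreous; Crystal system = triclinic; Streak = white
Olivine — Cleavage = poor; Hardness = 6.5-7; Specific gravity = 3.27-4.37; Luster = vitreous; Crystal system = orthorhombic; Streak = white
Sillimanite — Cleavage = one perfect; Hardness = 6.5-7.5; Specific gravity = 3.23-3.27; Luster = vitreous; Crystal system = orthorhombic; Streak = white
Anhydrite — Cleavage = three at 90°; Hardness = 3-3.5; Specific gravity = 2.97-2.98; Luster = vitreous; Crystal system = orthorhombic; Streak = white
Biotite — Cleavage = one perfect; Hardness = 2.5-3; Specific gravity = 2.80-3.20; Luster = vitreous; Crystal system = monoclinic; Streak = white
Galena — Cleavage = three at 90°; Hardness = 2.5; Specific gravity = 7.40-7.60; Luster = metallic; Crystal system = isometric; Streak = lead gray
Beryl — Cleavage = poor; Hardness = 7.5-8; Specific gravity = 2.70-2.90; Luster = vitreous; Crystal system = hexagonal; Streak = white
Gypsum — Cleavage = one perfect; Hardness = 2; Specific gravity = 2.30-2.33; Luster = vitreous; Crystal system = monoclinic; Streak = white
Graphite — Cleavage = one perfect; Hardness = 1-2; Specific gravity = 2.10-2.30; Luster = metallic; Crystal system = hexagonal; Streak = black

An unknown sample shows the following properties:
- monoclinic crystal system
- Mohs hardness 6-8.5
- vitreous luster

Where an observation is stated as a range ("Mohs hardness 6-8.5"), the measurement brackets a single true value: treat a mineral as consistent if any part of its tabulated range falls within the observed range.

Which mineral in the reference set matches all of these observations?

Staurolite

Monoclinic crystal system: narrows the field to Staurolite, Muscovite, Biotite, Gypsum.
Mohs hardness 6-8.5: leaves Staurolite.
Vitreous luster: consistent with all remaining minerals.
Only Staurolite satisfies all observations.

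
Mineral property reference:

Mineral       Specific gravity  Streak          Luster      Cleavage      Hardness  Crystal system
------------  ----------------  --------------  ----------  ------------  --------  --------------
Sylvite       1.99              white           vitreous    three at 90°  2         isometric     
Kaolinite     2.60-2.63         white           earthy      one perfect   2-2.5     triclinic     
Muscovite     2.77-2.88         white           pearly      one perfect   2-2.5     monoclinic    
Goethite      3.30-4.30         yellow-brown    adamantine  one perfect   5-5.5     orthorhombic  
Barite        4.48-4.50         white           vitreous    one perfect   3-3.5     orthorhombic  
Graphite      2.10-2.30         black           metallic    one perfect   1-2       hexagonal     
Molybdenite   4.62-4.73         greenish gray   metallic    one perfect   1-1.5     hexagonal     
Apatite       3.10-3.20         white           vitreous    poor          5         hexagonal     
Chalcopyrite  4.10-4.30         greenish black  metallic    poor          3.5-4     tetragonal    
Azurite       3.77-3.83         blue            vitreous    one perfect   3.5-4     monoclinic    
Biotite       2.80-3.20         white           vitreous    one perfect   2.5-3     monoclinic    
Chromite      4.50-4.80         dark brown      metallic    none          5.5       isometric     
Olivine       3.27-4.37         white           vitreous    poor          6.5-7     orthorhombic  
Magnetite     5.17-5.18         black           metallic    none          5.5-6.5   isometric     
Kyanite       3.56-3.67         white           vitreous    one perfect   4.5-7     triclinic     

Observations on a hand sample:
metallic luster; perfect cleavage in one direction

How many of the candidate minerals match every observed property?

2

Metallic luster: leaves Graphite, Molybdenite, Chalcopyrite, Chromite, Magnetite.
Perfect cleavage in one direction: leaves Graphite, Molybdenite.
The minerals that satisfy all observations are Graphite, Molybdenite.
That is 2 minerals.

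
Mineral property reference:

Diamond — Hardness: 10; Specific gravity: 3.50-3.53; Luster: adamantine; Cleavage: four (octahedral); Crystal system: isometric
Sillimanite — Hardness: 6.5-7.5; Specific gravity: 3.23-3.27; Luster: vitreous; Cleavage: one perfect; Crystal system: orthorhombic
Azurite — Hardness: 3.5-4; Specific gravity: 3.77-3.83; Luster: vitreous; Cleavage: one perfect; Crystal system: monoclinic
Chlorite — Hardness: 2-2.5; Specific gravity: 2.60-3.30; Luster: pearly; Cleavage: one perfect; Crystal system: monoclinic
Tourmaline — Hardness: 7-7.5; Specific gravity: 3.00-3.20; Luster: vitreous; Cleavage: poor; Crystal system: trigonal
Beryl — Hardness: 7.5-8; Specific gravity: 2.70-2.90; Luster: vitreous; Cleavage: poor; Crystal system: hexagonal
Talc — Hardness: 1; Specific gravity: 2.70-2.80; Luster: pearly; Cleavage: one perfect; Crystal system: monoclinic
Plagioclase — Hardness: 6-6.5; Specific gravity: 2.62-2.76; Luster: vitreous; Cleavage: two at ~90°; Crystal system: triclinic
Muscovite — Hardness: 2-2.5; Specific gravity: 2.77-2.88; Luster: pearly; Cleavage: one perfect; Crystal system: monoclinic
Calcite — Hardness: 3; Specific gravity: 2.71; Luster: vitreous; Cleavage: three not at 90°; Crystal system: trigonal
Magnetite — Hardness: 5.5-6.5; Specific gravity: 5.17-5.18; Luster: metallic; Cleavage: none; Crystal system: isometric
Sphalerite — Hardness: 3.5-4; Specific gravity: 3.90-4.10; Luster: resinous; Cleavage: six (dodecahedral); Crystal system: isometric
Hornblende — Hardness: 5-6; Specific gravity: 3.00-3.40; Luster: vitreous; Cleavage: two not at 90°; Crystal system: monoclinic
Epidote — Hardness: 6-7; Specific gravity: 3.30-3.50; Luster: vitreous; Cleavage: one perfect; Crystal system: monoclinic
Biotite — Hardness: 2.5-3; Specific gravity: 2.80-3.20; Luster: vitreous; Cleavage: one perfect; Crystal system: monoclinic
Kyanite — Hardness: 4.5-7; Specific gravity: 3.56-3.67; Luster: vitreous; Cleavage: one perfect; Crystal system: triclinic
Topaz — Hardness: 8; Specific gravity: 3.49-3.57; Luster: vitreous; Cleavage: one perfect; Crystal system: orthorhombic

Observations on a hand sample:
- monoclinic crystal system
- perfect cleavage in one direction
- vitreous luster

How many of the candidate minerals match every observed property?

Monoclinic crystal system: Azurite, Chlorite, Talc, Muscovite, Hornblende, Epidote, Biotite remain.
Perfect cleavage in one direction is inconsistent with Hornblende.
Vitreous luster rules out Chlorite, Talc, Muscovite.
Remaining candidates: Azurite, Biotite, Epidote.
That is 3 minerals.

3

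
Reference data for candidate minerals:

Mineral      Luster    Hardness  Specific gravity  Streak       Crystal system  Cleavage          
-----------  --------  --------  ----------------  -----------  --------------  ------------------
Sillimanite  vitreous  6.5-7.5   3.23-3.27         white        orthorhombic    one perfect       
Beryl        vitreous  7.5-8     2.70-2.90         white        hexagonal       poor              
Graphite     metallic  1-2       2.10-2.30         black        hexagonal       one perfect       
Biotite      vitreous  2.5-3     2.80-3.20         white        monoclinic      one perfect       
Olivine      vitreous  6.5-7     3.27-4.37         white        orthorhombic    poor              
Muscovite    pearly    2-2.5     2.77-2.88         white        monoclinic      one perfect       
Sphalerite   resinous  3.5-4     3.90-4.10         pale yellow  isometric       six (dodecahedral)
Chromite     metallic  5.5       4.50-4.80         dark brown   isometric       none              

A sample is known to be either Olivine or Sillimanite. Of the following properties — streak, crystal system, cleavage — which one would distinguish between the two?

Streak: both white — shared.
Crystal system: both orthorhombic — shared.
Cleavage: Olivine poor, Sillimanite one perfect — distinct.
Of the listed properties, cleavage is the one that separates them.

cleavage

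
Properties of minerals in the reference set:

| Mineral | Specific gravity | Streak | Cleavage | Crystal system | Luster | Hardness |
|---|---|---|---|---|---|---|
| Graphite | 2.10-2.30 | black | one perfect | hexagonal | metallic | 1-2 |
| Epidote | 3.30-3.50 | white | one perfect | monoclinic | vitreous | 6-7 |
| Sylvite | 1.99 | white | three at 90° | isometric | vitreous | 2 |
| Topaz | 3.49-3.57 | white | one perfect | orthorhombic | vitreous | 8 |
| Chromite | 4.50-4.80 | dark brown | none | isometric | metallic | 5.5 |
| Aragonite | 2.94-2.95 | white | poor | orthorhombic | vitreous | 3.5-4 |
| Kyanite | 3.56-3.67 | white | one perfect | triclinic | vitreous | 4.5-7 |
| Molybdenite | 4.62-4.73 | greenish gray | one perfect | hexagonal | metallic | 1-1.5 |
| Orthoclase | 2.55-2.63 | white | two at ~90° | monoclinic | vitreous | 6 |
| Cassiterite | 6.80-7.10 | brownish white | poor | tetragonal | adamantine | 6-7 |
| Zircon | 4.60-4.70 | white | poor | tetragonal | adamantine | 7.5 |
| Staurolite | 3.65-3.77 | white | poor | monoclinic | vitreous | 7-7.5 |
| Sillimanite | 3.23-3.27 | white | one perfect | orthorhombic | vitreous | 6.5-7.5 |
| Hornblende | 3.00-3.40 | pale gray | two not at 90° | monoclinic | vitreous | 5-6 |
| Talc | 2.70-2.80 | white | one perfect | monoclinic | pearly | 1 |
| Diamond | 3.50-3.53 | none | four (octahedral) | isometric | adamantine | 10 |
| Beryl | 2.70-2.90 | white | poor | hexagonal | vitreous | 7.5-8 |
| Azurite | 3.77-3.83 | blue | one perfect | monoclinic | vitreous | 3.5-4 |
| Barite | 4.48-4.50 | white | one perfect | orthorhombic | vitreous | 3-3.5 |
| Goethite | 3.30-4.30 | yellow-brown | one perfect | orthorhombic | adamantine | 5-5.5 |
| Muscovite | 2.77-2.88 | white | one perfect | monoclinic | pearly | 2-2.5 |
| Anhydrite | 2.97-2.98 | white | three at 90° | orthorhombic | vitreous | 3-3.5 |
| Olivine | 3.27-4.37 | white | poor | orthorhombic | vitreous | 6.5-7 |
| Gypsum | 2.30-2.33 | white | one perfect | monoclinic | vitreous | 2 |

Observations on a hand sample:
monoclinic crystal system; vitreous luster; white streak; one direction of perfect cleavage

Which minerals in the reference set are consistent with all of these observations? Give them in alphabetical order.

Monoclinic crystal system: narrows the field to Epidote, Orthoclase, Staurolite, Hornblende, Talc, Azurite, Muscovite, Gypsum.
Vitreous luster rules out Talc, Muscovite.
White streak eliminates Hornblende, Azurite.
One direction of perfect cleavage eliminates Orthoclase, Staurolite.
Remaining candidates: Epidote, Gypsum.

Epidote, Gypsum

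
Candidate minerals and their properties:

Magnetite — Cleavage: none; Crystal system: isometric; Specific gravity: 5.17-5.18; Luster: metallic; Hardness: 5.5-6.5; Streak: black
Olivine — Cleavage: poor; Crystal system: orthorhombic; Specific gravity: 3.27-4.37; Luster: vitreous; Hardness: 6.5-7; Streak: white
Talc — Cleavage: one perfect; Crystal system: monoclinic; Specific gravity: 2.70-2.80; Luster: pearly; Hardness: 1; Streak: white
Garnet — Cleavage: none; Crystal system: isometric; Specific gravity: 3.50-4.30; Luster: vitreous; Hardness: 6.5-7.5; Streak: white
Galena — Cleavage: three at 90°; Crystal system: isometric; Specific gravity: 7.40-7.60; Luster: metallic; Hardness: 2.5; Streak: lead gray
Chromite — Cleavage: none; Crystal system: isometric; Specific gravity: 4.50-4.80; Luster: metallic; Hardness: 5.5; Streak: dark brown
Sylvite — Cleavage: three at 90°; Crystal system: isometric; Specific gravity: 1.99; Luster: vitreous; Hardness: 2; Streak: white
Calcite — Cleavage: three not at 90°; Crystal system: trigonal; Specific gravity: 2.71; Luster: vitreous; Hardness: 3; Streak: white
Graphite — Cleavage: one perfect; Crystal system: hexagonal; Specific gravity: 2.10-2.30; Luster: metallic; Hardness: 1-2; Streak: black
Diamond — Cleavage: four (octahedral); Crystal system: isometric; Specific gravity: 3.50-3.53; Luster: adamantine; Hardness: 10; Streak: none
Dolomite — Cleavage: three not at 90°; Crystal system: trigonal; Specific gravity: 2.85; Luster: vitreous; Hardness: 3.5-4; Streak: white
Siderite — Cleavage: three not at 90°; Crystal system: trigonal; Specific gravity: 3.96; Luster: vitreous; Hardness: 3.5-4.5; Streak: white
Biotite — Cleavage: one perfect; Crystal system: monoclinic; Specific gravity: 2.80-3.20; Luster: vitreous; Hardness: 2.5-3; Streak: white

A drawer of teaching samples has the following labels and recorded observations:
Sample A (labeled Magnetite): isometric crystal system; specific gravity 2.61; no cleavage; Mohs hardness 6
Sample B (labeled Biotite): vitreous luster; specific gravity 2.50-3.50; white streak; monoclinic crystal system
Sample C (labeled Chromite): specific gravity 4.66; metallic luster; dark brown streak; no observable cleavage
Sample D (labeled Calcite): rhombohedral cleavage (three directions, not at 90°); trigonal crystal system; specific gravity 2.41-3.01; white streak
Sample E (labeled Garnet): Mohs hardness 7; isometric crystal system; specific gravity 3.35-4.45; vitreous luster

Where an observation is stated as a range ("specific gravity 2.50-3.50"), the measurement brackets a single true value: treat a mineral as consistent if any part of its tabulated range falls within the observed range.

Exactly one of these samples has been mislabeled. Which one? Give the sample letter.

A

Sample A: Magnetite has SG 5.17-5.18, but the record shows specific gravity 2.61 — this label is wrong.
Sample B: all recorded properties match Biotite.
Sample C: all recorded properties match Chromite.
Sample D: all recorded properties match Calcite.
Sample E: all recorded properties match Garnet.
Sample A is the mislabeled one.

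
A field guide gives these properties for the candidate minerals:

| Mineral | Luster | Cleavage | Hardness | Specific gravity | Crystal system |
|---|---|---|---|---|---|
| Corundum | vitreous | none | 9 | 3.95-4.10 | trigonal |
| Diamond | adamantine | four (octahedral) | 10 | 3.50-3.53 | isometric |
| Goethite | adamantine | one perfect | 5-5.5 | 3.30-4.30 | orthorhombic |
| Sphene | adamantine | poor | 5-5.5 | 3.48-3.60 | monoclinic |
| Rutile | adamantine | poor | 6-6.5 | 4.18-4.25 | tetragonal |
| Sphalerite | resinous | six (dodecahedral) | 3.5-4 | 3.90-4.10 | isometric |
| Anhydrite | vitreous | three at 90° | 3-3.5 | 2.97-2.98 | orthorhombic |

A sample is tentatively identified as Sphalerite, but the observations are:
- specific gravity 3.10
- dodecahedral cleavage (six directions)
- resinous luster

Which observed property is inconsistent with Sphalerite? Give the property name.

specific gravity

Specific gravity 3.10: Sphalerite has SG 3.90-4.10 — inconsistent.
Dodecahedral cleavage (six directions): Sphalerite has cleavage six (dodecahedral) — matches.
Resinous luster: Sphalerite has resinous luster — matches.
The specific gravity is the one property that does not fit.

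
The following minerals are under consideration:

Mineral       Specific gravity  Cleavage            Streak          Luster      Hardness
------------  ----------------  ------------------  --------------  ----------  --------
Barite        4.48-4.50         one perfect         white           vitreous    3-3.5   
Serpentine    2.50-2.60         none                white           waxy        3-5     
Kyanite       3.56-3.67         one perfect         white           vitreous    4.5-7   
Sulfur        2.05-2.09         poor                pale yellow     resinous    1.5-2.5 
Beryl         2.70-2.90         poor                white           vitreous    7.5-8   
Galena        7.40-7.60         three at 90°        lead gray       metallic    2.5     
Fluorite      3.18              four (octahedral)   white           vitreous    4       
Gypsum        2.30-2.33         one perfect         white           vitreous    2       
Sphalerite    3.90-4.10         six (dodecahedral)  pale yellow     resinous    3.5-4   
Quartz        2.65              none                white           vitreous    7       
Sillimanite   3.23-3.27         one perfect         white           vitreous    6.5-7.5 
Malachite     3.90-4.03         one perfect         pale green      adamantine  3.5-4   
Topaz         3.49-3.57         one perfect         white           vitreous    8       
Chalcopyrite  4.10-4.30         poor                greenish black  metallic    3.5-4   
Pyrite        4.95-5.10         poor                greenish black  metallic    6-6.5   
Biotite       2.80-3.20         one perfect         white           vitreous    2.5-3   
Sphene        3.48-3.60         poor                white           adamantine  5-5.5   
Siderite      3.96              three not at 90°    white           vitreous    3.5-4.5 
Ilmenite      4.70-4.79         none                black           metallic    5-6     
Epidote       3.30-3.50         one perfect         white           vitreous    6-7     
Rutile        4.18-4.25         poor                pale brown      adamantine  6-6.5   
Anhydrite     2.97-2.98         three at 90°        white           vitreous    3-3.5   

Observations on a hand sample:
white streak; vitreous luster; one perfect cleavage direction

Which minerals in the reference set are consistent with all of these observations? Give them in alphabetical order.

Barite, Biotite, Epidote, Gypsum, Kyanite, Sillimanite, Topaz

White streak: narrows the field to Barite, Serpentine, Kyanite, Beryl, Fluorite, Gypsum, Quartz, Sillimanite, Topaz, Biotite, Sphene, Siderite, Epidote, Anhydrite.
Vitreous luster is inconsistent with Serpentine, Sphene.
One perfect cleavage direction is inconsistent with Beryl, Fluorite, Quartz, Siderite, Anhydrite.
The minerals that satisfy all observations are Barite, Biotite, Epidote, Gypsum, Kyanite, Sillimanite, Topaz.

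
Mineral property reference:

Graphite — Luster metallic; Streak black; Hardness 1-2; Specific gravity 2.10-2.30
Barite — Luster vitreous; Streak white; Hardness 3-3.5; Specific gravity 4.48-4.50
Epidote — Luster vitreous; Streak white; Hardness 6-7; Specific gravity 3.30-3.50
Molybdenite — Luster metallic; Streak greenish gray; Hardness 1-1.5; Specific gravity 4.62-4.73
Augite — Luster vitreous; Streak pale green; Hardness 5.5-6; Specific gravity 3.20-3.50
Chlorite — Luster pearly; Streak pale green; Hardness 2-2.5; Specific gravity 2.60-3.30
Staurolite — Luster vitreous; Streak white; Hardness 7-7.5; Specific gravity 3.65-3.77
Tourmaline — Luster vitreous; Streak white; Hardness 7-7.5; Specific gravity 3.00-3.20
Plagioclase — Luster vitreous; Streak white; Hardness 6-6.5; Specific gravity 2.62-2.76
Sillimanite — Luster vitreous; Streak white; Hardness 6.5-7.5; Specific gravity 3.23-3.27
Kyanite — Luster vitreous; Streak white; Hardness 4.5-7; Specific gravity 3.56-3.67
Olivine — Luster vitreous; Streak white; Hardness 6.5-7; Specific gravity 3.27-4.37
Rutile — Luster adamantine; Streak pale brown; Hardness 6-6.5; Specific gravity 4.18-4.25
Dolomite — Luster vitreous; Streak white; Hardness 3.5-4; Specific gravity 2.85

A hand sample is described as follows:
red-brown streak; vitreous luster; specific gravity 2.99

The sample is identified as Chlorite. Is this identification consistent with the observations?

Inconsistent

Red-brown streak — Chlorite has pale green streak; which does not match.
Vitreous luster — Chlorite has pearly luster; which does not match.
Specific gravity 2.99 — consistent with Chlorite (SG 2.60-3.30).
2 of the observed properties are inconsistent with Chlorite.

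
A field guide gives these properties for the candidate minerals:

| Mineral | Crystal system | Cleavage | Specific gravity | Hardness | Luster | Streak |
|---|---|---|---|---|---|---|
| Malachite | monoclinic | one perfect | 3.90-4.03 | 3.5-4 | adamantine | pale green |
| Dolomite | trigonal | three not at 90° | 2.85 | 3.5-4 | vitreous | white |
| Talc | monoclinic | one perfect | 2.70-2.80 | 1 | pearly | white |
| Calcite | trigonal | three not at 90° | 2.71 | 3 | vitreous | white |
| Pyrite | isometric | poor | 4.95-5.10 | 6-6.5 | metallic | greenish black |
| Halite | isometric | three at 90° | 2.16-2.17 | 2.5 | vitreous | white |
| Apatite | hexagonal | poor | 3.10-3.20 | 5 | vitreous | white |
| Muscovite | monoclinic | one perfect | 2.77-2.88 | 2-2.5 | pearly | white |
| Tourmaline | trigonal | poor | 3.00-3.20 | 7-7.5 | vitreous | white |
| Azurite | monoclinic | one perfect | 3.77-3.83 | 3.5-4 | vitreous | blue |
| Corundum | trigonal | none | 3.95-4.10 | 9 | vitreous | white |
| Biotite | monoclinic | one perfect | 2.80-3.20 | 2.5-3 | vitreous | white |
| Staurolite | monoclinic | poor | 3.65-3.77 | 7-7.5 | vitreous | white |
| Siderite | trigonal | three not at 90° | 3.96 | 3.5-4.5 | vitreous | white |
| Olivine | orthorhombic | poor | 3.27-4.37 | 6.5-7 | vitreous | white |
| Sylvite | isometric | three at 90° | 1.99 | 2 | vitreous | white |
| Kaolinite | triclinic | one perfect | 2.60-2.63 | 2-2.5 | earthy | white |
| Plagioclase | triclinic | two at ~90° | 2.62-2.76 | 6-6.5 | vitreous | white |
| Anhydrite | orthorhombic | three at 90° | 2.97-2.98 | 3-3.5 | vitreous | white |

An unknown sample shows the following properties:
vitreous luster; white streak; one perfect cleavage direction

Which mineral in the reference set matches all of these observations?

Biotite

Vitreous luster is inconsistent with Malachite, Talc, Pyrite, Muscovite, Kaolinite.
White streak eliminates Azurite.
One perfect cleavage direction: narrows the field to Biotite.
The only mineral consistent with every observation is Biotite.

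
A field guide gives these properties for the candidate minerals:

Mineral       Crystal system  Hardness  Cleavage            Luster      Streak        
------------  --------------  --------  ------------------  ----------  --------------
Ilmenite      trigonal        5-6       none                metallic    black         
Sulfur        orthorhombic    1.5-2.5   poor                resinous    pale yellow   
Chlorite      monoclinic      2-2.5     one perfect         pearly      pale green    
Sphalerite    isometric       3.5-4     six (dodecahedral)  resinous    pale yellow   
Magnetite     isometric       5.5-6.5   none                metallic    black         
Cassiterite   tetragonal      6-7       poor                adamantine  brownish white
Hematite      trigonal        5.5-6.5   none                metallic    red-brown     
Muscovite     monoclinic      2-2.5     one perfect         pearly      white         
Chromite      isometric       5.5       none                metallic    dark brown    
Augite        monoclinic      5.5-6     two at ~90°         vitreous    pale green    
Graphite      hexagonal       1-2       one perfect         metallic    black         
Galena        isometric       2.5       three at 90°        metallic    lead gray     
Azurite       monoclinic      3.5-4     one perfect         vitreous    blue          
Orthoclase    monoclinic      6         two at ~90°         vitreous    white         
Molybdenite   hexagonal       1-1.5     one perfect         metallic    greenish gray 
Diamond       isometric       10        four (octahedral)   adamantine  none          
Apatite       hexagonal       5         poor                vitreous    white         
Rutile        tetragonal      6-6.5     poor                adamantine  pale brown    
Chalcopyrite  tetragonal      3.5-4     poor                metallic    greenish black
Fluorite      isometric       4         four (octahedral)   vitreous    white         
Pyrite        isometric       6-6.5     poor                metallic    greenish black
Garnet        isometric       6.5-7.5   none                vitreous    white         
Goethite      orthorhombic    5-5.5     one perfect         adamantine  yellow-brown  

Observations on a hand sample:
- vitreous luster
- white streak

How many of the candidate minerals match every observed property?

Vitreous luster: Augite, Azurite, Orthoclase, Apatite, Fluorite, Garnet remain.
White streak is inconsistent with Augite, Azurite.
Remaining candidates: Apatite, Fluorite, Garnet, Orthoclase.
That is 4 minerals.

4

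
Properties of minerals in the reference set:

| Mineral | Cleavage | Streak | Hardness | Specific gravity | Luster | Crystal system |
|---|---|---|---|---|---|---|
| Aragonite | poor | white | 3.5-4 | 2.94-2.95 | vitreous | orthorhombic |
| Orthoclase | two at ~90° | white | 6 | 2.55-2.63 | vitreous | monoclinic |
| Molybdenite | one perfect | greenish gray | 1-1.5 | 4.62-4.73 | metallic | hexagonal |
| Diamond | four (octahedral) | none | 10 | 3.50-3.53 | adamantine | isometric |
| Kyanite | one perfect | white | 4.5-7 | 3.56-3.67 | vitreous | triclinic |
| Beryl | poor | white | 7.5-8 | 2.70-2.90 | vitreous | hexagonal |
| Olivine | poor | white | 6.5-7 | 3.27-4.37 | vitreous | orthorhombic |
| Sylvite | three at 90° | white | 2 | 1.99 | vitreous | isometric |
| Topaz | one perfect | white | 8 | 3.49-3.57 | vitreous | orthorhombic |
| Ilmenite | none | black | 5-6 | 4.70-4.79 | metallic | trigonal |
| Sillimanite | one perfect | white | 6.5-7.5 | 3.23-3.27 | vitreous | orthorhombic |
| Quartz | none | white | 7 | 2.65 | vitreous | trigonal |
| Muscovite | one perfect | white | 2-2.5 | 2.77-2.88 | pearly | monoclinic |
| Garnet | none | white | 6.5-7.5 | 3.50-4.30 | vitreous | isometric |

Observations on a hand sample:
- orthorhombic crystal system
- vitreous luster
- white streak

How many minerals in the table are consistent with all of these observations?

4

Orthorhombic crystal system: only Aragonite, Olivine, Topaz, Sillimanite remain.
Vitreous luster: no further eliminations.
White streak: consistent with all remaining minerals.
The minerals that satisfy all observations are Aragonite, Olivine, Sillimanite, Topaz.
That is 4 minerals.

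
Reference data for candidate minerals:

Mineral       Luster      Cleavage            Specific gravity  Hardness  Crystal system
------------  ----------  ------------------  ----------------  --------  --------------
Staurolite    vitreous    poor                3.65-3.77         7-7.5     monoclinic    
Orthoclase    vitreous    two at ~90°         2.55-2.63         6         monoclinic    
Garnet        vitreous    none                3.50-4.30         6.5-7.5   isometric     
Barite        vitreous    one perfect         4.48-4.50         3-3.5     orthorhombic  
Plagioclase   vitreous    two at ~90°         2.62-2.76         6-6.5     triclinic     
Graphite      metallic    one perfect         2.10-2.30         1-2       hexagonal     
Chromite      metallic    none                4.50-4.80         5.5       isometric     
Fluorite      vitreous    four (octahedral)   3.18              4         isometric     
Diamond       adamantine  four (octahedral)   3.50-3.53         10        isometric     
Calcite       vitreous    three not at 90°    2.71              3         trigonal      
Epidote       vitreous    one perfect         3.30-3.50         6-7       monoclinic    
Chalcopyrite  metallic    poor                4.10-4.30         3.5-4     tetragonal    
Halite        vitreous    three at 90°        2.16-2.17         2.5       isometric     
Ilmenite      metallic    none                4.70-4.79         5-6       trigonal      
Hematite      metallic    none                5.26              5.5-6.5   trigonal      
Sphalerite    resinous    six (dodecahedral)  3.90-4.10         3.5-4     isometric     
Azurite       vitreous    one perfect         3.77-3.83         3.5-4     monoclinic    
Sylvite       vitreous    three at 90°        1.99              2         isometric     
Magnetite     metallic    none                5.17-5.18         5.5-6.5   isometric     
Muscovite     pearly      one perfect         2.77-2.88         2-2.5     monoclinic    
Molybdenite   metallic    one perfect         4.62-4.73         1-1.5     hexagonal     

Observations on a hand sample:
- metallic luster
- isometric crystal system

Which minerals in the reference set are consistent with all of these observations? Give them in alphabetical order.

Chromite, Magnetite

Metallic luster: only Graphite, Chromite, Chalcopyrite, Ilmenite, Hematite, Magnetite, Molybdenite remain.
Isometric crystal system: Chromite, Magnetite remain.
Consistent with every observation: Chromite, Magnetite.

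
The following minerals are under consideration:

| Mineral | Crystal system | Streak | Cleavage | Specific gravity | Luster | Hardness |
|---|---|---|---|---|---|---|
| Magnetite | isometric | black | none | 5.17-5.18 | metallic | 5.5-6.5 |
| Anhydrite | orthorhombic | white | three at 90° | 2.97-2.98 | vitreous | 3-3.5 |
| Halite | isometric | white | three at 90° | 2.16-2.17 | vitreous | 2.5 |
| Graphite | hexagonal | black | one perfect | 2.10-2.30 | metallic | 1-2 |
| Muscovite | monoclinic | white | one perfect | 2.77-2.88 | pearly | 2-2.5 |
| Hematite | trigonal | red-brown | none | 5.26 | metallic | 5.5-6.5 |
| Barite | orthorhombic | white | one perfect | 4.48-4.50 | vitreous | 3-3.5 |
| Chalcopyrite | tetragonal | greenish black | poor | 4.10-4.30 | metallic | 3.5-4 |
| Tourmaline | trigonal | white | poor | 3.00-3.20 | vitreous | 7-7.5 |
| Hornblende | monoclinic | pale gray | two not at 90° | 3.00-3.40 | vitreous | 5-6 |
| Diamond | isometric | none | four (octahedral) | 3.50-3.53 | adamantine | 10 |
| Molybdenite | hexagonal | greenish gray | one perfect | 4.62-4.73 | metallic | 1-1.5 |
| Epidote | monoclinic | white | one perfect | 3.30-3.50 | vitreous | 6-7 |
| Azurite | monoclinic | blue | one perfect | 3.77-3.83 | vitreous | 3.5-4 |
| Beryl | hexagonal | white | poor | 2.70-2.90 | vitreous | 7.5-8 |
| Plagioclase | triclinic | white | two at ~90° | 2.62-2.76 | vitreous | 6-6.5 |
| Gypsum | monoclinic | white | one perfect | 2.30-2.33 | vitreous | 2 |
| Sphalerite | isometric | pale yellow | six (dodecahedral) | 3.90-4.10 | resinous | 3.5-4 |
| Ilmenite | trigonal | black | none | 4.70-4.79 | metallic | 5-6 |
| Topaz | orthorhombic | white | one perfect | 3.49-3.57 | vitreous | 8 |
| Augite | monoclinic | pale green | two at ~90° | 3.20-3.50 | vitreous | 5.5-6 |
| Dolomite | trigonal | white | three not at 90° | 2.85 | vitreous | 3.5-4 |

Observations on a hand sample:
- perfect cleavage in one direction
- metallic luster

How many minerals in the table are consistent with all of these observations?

Perfect cleavage in one direction: Graphite, Muscovite, Barite, Molybdenite, Epidote, Azurite, Gypsum, Topaz remain.
Metallic luster: Graphite, Molybdenite remain.
Consistent with every observation: Graphite, Molybdenite.
That is 2 minerals.

2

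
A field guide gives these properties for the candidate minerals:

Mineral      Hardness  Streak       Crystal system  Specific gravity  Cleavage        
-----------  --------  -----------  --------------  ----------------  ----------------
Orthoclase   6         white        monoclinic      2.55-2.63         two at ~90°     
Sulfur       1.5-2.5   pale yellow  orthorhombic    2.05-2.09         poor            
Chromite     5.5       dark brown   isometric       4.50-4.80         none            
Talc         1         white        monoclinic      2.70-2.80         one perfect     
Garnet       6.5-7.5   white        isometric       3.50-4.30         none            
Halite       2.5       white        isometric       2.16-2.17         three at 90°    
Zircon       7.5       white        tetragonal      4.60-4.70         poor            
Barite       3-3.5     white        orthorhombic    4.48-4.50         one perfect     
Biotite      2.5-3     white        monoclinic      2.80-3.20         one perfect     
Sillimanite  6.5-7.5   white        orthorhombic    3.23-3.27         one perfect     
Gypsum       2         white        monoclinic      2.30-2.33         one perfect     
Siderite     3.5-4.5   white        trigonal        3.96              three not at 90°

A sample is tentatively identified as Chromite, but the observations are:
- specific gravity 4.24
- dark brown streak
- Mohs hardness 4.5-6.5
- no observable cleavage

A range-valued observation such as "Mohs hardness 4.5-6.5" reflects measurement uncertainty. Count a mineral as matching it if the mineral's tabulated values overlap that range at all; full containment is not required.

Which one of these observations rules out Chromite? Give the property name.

specific gravity

Specific gravity 4.24: Chromite has SG 4.50-4.80 — does not match.
Dark brown streak: Chromite has dark brown streak — agrees.
Mohs hardness 4.5-6.5: Chromite has hardness 5.5 — agrees.
No observable cleavage: Chromite has cleavage none — agrees.
Everything matches except the specific gravity.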